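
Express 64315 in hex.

Using repeated division by 16 (digits 10–15 are A–F):
64315 ÷ 16 = 4019 remainder 11 (B)
4019 ÷ 16 = 251 remainder 3
251 ÷ 16 = 15 remainder 11 (B)
15 ÷ 16 = 0 remainder 15 (F)
Reading remainders bottom to top: FB3B



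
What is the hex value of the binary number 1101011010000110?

Group into 4-bit nibbles from right:
  1101 = D
  0110 = 6
  1000 = 8
  0110 = 6
Result: D686



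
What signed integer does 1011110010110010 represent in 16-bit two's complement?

Binary: 1011110010110010
Sign bit: 1 (negative)
Invert: 0100001101001101
Add 1:  0100001101001110
Magnitude: 0100001101001110 = 16384 + 512 + 256 + 64 + 8 + 4 + 2 = 17230
Value: -17230



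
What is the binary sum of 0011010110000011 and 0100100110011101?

Add column by column from the right: bit + bit + carry-in; write the sum mod 2, carry 1 when the sum is 2 or 3.
carry:  0000001100111110
        0011010110000011
+       0100100110011101
------------------------
       00111111100100000
(the carry out of the leftmost column, 0, becomes the leading bit)
Decimal check:
  0011010110000011 = 8192 + 4096 + 1024 + 256 + 128 + 2 + 1 = 13699
  0100100110011101 = 16384 + 2048 + 256 + 128 + 16 + 8 + 4 + 1 = 18845
  13699 + 18845 = 32544, and 00111111100100000 = 16384 + 8192 + 4096 + 2048 + 1024 + 512 + 256 + 32 = 32544 ✓



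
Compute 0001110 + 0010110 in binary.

Add column by column from the right: bit + bit + carry-in; write the sum mod 2, carry 1 when the sum is 2 or 3.
carry:  0111100
        0001110
+       0010110
---------------
       00100100
(the carry out of the leftmost column, 0, becomes the leading bit)
Decimal check:
  0001110 = 8 + 4 + 2 = 14
  0010110 = 16 + 4 + 2 = 22
  14 + 22 = 36, and 00100100 = 32 + 4 = 36 ✓



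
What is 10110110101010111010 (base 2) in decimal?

Sum of powers of 2 for each 1-bit:
2^1 + 2^3 + 2^4 + 2^5 + 2^7 + 2^9 + 2^11 + 2^13 + 2^14 + 2^16 + 2^17 + 2^19
= 2 + 8 + 16 + 32 + 128 + 512 + 2048 + 8192 + 16384 + 65536 + 131072 + 524288
= 748218



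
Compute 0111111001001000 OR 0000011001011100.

OR: 1 when either bit is 1
  0111111001001000
| 0000011001011100
------------------
  0111111001011100
Decimal: 32328 | 1628 = 32348



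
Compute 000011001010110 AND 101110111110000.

AND: 1 only when both bits are 1
  000011001010110
& 101110111110000
-----------------
  000010001010000
Decimal: 1622 & 24048 = 1104



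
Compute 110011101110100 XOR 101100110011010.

XOR: 1 when bits differ
  110011101110100
^ 101100110011010
-----------------
  011111011101110
Decimal: 26484 ^ 22938 = 16110



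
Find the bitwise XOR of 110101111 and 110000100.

XOR: 1 when bits differ
  110101111
^ 110000100
-----------
  000101011
Decimal: 431 ^ 388 = 43



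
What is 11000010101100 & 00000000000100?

AND: 1 only when both bits are 1
  11000010101100
& 00000000000100
----------------
  00000000000100
Decimal: 12460 & 4 = 4



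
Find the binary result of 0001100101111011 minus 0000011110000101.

Method 1 - Direct subtraction (column by column from the right: bit − bit − borrow-in; if negative, add 2 and borrow 1 from the next column):
borrow: 0000111100001000
        0001100101111011
-       0000011110000101
------------------------
        0001000111110110

Method 2 - Add two's complement:
Two's complement of 0000011110000101: invert → 1111100001111010, add 1 → 1111100001111011
  0001100101111011
+ 1111100001111011
------------------
 10001000111110110  (end carry out of the top bit = 1)
Discarding the end carry: 0001000111110110
Decimal check:
  0001100101111011 = 4096 + 2048 + 256 + 64 + 32 + 16 + 8 + 2 + 1 = 6523
  0000011110000101 = 1024 + 512 + 256 + 128 + 4 + 1 = 1925
  6523 - 1925 = 4598, and 0001000111110110 = 4096 + 256 + 128 + 64 + 32 + 16 + 4 + 2 = 4598 ✓



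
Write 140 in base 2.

Using repeated division by 2:
140 ÷ 2 = 70 remainder 0
70 ÷ 2 = 35 remainder 0
35 ÷ 2 = 17 remainder 1
17 ÷ 2 = 8 remainder 1
8 ÷ 2 = 4 remainder 0
4 ÷ 2 = 2 remainder 0
2 ÷ 2 = 1 remainder 0
1 ÷ 2 = 0 remainder 1
Reading remainders bottom to top: 10001100



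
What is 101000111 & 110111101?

AND: 1 only when both bits are 1
  101000111
& 110111101
-----------
  100000101
Decimal: 327 & 445 = 261



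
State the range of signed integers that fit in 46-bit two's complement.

For 46-bit two's complement:
Minimum: -2^45 = -35184372088832
Maximum: 2^45 - 1 = 35184372088831



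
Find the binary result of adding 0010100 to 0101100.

Add column by column from the right: bit + bit + carry-in; write the sum mod 2, carry 1 when the sum is 2 or 3.
carry:  1111000
        0010100
+       0101100
---------------
       01000000
(the carry out of the leftmost column, 0, becomes the leading bit)
Decimal check:
  0010100 = 16 + 4 = 20
  0101100 = 32 + 8 + 4 = 44
  20 + 44 = 64, and 01000000 = 64 ✓



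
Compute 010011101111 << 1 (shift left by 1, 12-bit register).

Original: 010011101111 (decimal 1263)
Shift left by 1 position
Append 1 zero on the right
Result: 100111011110 (decimal 2526)
Equivalent: 1263 << 1 = 1263 × 2^1 = 2526



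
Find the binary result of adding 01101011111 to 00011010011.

Add column by column from the right: bit + bit + carry-in; write the sum mod 2, carry 1 when the sum is 2 or 3.
carry:  11110111110
        01101011111
+       00011010011
-------------------
       010000110010
(the carry out of the leftmost column, 0, becomes the leading bit)
Decimal check:
  01101011111 = 512 + 256 + 64 + 16 + 8 + 4 + 2 + 1 = 863
  00011010011 = 128 + 64 + 16 + 2 + 1 = 211
  863 + 211 = 1074, and 010000110010 = 1024 + 32 + 16 + 2 = 1074 ✓



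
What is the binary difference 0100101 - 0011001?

Method 1 - Direct subtraction (column by column from the right: bit − bit − borrow-in; if negative, add 2 and borrow 1 from the next column):
borrow: 0110000
        0100101
-       0011001
---------------
        0001100

Method 2 - Add two's complement:
Two's complement of 0011001: invert → 1100110, add 1 → 1100111
  0100101
+ 1100111
---------
 10001100  (end carry out of the top bit = 1)
Discarding the end carry: 0001100
Decimal check:
  0100101 = 32 + 4 + 1 = 37
  0011001 = 16 + 8 + 1 = 25
  37 - 25 = 12, and 0001100 = 8 + 4 = 12 ✓



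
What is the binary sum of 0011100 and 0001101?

Add column by column from the right: bit + bit + carry-in; write the sum mod 2, carry 1 when the sum is 2 or 3.
carry:  0111000
        0011100
+       0001101
---------------
       00101001
(the carry out of the leftmost column, 0, becomes the leading bit)
Decimal check:
  0011100 = 16 + 8 + 4 = 28
  0001101 = 8 + 4 + 1 = 13
  28 + 13 = 41, and 00101001 = 32 + 8 + 1 = 41 ✓



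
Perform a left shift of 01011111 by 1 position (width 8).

Original: 01011111 (decimal 95)
Shift left by 1 position
Append 1 zero on the right
Result: 10111110 (decimal 190)
Equivalent: 95 << 1 = 95 × 2^1 = 190



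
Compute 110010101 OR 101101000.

OR: 1 when either bit is 1
  110010101
| 101101000
-----------
  111111101
Decimal: 405 | 360 = 509



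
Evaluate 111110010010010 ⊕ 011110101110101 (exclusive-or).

XOR: 1 when bits differ
  111110010010010
^ 011110101110101
-----------------
  100000111100111
Decimal: 31890 ^ 15733 = 16871



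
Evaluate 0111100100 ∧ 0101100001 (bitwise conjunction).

AND: 1 only when both bits are 1
  0111100100
& 0101100001
------------
  0101100000
Decimal: 484 & 353 = 352



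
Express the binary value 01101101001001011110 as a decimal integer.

Sum of powers of 2 for each 1-bit:
2^1 + 2^2 + 2^3 + 2^4 + 2^6 + 2^9 + 2^12 + 2^14 + 2^15 + 2^17 + 2^18
= 2 + 4 + 8 + 16 + 64 + 512 + 4096 + 16384 + 32768 + 131072 + 262144
= 447070



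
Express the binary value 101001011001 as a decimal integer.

Sum of powers of 2 for each 1-bit:
2^0 + 2^3 + 2^4 + 2^6 + 2^9 + 2^11
= 1 + 8 + 16 + 64 + 512 + 2048
= 2649



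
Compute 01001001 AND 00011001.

AND: 1 only when both bits are 1
  01001001
& 00011001
----------
  00001001
Decimal: 73 & 25 = 9



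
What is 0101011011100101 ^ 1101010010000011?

XOR: 1 when bits differ
  0101011011100101
^ 1101010010000011
------------------
  1000001001100110
Decimal: 22245 ^ 54403 = 33382



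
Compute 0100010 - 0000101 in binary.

Method 1 - Direct subtraction (column by column from the right: bit − bit − borrow-in; if negative, add 2 and borrow 1 from the next column):
borrow: 0111010
        0100010
-       0000101
---------------
        0011101

Method 2 - Add two's complement:
Two's complement of 0000101: invert → 1111010, add 1 → 1111011
  0100010
+ 1111011
---------
 10011101  (end carry out of the top bit = 1)
Discarding the end carry: 0011101
Decimal check:
  0100010 = 32 + 2 = 34
  0000101 = 4 + 1 = 5
  34 - 5 = 29, and 0011101 = 16 + 8 + 4 + 1 = 29 ✓



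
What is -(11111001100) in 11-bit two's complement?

Original (sign bit 1, negative): 11111001100
Step 1 - Invert all bits: 00000110011
Step 2 - Add 1: 00000110100
Verification: 11111001100 + 00000110100 = 100000000000; discarding the end carry (carry out of the top bit) leaves the 11-bit value 00000000000, as required for x + (-x)



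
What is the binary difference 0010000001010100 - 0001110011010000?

Method 1 - Direct subtraction (column by column from the right: bit − bit − borrow-in; if negative, add 2 and borrow 1 from the next column):
borrow: 0011111100000000
        0010000001010100
-       0001110011010000
------------------------
        0000001110000100

Method 2 - Add two's complement:
Two's complement of 0001110011010000: invert → 1110001100101111, add 1 → 1110001100110000
  0010000001010100
+ 1110001100110000
------------------
 10000001110000100  (end carry out of the top bit = 1)
Discarding the end carry: 0000001110000100
Decimal check:
  0010000001010100 = 8192 + 64 + 16 + 4 = 8276
  0001110011010000 = 4096 + 2048 + 1024 + 128 + 64 + 16 = 7376
  8276 - 7376 = 900, and 0000001110000100 = 512 + 256 + 128 + 4 = 900 ✓



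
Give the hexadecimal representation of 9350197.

Using repeated division by 16 (digits 10–15 are A–F):
9350197 ÷ 16 = 584387 remainder 5
584387 ÷ 16 = 36524 remainder 3
36524 ÷ 16 = 2282 remainder 12 (C)
2282 ÷ 16 = 142 remainder 10 (A)
142 ÷ 16 = 8 remainder 14 (E)
8 ÷ 16 = 0 remainder 8
Reading remainders bottom to top: 8EAC35



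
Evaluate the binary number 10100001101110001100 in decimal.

Sum of powers of 2 for each 1-bit:
2^2 + 2^3 + 2^7 + 2^8 + 2^9 + 2^11 + 2^12 + 2^17 + 2^19
= 4 + 8 + 128 + 256 + 512 + 2048 + 4096 + 131072 + 524288
= 662412



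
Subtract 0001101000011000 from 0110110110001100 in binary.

Method 1 - Direct subtraction (column by column from the right: bit − bit − borrow-in; if negative, add 2 and borrow 1 from the next column):
borrow: 0010010011100000
        0110110110001100
-       0001101000011000
------------------------
        0101001101110100

Method 2 - Add two's complement:
Two's complement of 0001101000011000: invert → 1110010111100111, add 1 → 1110010111101000
  0110110110001100
+ 1110010111101000
------------------
 10101001101110100  (end carry out of the top bit = 1)
Discarding the end carry: 0101001101110100
Decimal check:
  0110110110001100 = 16384 + 8192 + 2048 + 1024 + 256 + 128 + 8 + 4 = 28044
  0001101000011000 = 4096 + 2048 + 512 + 16 + 8 = 6680
  28044 - 6680 = 21364, and 0101001101110100 = 16384 + 4096 + 512 + 256 + 64 + 32 + 16 + 4 = 21364 ✓



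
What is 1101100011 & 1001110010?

AND: 1 only when both bits are 1
  1101100011
& 1001110010
------------
  1001100010
Decimal: 867 & 626 = 610



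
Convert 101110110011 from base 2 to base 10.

Sum of powers of 2 for each 1-bit:
2^0 + 2^1 + 2^4 + 2^5 + 2^7 + 2^8 + 2^9 + 2^11
= 1 + 2 + 16 + 32 + 128 + 256 + 512 + 2048
= 2995



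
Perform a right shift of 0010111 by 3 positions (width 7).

Original: 0010111 (decimal 23)
Shift right by 3 positions
Drop the 3 low bits; fill with zeros on the left
Result: 0000010 (decimal 2)
Equivalent: 23 >> 3 = 23 ÷ 2^3 = 2



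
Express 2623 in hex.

Using repeated division by 16 (digits 10–15 are A–F):
2623 ÷ 16 = 163 remainder 15 (F)
163 ÷ 16 = 10 remainder 3
10 ÷ 16 = 0 remainder 10 (A)
Reading remainders bottom to top: A3F



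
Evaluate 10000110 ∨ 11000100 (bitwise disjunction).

OR: 1 when either bit is 1
  10000110
| 11000100
----------
  11000110
Decimal: 134 | 196 = 198



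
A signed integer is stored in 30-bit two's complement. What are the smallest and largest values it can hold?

For 30-bit two's complement:
Minimum: -2^29 = -536870912
Maximum: 2^29 - 1 = 536870911



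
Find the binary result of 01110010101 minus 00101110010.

Method 1 - Direct subtraction (column by column from the right: bit − bit − borrow-in; if negative, add 2 and borrow 1 from the next column):
borrow: 00011000100
        01110010101
-       00101110010
-------------------
        01000100011

Method 2 - Add two's complement:
Two's complement of 00101110010: invert → 11010001101, add 1 → 11010001110
  01110010101
+ 11010001110
-------------
 101000100011  (end carry out of the top bit = 1)
Discarding the end carry: 01000100011
Decimal check:
  01110010101 = 512 + 256 + 128 + 16 + 4 + 1 = 917
  00101110010 = 256 + 64 + 32 + 16 + 2 = 370
  917 - 370 = 547, and 01000100011 = 512 + 32 + 2 + 1 = 547 ✓



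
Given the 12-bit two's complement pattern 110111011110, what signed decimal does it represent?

Binary: 110111011110
Sign bit: 1 (negative)
Invert: 001000100001
Add 1:  001000100010
Magnitude: 001000100010 = 512 + 32 + 2 = 546
Value: -546



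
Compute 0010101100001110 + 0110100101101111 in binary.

Add column by column from the right: bit + bit + carry-in; write the sum mod 2, carry 1 when the sum is 2 or 3.
carry:  1101011000011100
        0010101100001110
+       0110100101101111
------------------------
       01001010001111101
(the carry out of the leftmost column, 0, becomes the leading bit)
Decimal check:
  0010101100001110 = 8192 + 2048 + 512 + 256 + 8 + 4 + 2 = 11022
  0110100101101111 = 16384 + 8192 + 2048 + 256 + 64 + 32 + 8 + 4 + 2 + 1 = 26991
  11022 + 26991 = 38013, and 01001010001111101 = 32768 + 4096 + 1024 + 64 + 32 + 16 + 8 + 4 + 1 = 38013 ✓



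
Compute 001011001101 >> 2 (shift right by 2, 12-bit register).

Original: 001011001101 (decimal 717)
Shift right by 2 positions
Drop the 2 low bits; fill with zeros on the left
Result: 000010110011 (decimal 179)
Equivalent: 717 >> 2 = 717 ÷ 2^2 = 179



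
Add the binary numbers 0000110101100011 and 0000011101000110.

Add column by column from the right: bit + bit + carry-in; write the sum mod 2, carry 1 when the sum is 2 or 3.
carry:  0001111010001100
        0000110101100011
+       0000011101000110
------------------------
       00001010010101001
(the carry out of the leftmost column, 0, becomes the leading bit)
Decimal check:
  0000110101100011 = 2048 + 1024 + 256 + 64 + 32 + 2 + 1 = 3427
  0000011101000110 = 1024 + 512 + 256 + 64 + 4 + 2 = 1862
  3427 + 1862 = 5289, and 00001010010101001 = 4096 + 1024 + 128 + 32 + 8 + 1 = 5289 ✓



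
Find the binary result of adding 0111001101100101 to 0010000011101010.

Add column by column from the right: bit + bit + carry-in; write the sum mod 2, carry 1 when the sum is 2 or 3.
carry:  1100011111000000
        0111001101100101
+       0010000011101010
------------------------
       01001010001001111
(the carry out of the leftmost column, 0, becomes the leading bit)
Decimal check:
  0111001101100101 = 16384 + 8192 + 4096 + 512 + 256 + 64 + 32 + 4 + 1 = 29541
  0010000011101010 = 8192 + 128 + 64 + 32 + 8 + 2 = 8426
  29541 + 8426 = 37967, and 01001010001001111 = 32768 + 4096 + 1024 + 64 + 8 + 4 + 2 + 1 = 37967 ✓



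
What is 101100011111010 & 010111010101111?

AND: 1 only when both bits are 1
  101100011111010
& 010111010101111
-----------------
  000100010101010
Decimal: 22778 & 11951 = 2218



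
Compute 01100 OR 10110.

OR: 1 when either bit is 1
  01100
| 10110
-------
  11110
Decimal: 12 | 22 = 30



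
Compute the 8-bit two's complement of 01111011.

Original: 01111011
Step 1 - Invert all bits: 10000100
Step 2 - Add 1: 10000101
Verification: 01111011 + 10000101 = 100000000; discarding the end carry (carry out of the top bit) leaves the 8-bit value 00000000, as required for x + (-x)



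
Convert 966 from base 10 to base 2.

Using repeated division by 2:
966 ÷ 2 = 483 remainder 0
483 ÷ 2 = 241 remainder 1
241 ÷ 2 = 120 remainder 1
120 ÷ 2 = 60 remainder 0
60 ÷ 2 = 30 remainder 0
30 ÷ 2 = 15 remainder 0
15 ÷ 2 = 7 remainder 1
7 ÷ 2 = 3 remainder 1
3 ÷ 2 = 1 remainder 1
1 ÷ 2 = 0 remainder 1
Reading remainders bottom to top: 1111000110



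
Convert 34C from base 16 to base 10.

Expand by place value (powers of 16):
Digit values: C = 12
34C = 3 × 16^2 + 4 × 16^1 + 12 × 16^0
= 3 × 256 + 4 × 16 + 12 × 1
= 768 + 64 + 12
= 844



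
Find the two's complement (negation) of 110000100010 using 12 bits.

Original (sign bit 1, negative): 110000100010
Step 1 - Invert all bits: 001111011101
Step 2 - Add 1: 001111011110
Verification: 110000100010 + 001111011110 = 1000000000000; discarding the end carry (carry out of the top bit) leaves the 12-bit value 000000000000, as required for x + (-x)



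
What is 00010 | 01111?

OR: 1 when either bit is 1
  00010
| 01111
-------
  01111
Decimal: 2 | 15 = 15



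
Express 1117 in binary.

Using repeated division by 2:
1117 ÷ 2 = 558 remainder 1
558 ÷ 2 = 279 remainder 0
279 ÷ 2 = 139 remainder 1
139 ÷ 2 = 69 remainder 1
69 ÷ 2 = 34 remainder 1
34 ÷ 2 = 17 remainder 0
17 ÷ 2 = 8 remainder 1
8 ÷ 2 = 4 remainder 0
4 ÷ 2 = 2 remainder 0
2 ÷ 2 = 1 remainder 0
1 ÷ 2 = 0 remainder 1
Reading remainders bottom to top: 10001011101



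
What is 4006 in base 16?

Using repeated division by 16 (digits 10–15 are A–F):
4006 ÷ 16 = 250 remainder 6
250 ÷ 16 = 15 remainder 10 (A)
15 ÷ 16 = 0 remainder 15 (F)
Reading remainders bottom to top: FA6



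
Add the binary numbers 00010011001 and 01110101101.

Add column by column from the right: bit + bit + carry-in; write the sum mod 2, carry 1 when the sum is 2 or 3.
carry:  11101110010
        00010011001
+       01110101101
-------------------
       010001000110
(the carry out of the leftmost column, 0, becomes the leading bit)
Decimal check:
  00010011001 = 128 + 16 + 8 + 1 = 153
  01110101101 = 512 + 256 + 128 + 32 + 8 + 4 + 1 = 941
  153 + 941 = 1094, and 010001000110 = 1024 + 64 + 4 + 2 = 1094 ✓



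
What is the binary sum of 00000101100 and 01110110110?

Add column by column from the right: bit + bit + carry-in; write the sum mod 2, carry 1 when the sum is 2 or 3.
carry:  00001111000
        00000101100
+       01110110110
-------------------
       001111100010
(the carry out of the leftmost column, 0, becomes the leading bit)
Decimal check:
  00000101100 = 32 + 8 + 4 = 44
  01110110110 = 512 + 256 + 128 + 32 + 16 + 4 + 2 = 950
  44 + 950 = 994, and 001111100010 = 512 + 256 + 128 + 64 + 32 + 2 = 994 ✓



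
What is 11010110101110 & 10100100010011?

AND: 1 only when both bits are 1
  11010110101110
& 10100100010011
----------------
  10000100000010
Decimal: 13742 & 10515 = 8450



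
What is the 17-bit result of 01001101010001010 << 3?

Original: 01001101010001010 (decimal 39562)
Shift left by 3 positions
Append 3 zeros on the right and drop the 3 high bits that overflow the 17-bit width
Result: 01101010001010000 (decimal 54352)
Equivalent: 39562 << 3 = 39562 × 2^3 = 316496, truncated to 17 bits = 54352



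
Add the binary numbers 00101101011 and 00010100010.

Add column by column from the right: bit + bit + carry-in; write the sum mod 2, carry 1 when the sum is 2 or 3.
carry:  01111000100
        00101101011
+       00010100010
-------------------
       001000001101
(the carry out of the leftmost column, 0, becomes the leading bit)
Decimal check:
  00101101011 = 256 + 64 + 32 + 8 + 2 + 1 = 363
  00010100010 = 128 + 32 + 2 = 162
  363 + 162 = 525, and 001000001101 = 512 + 8 + 4 + 1 = 525 ✓



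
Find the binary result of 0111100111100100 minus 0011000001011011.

Method 1 - Direct subtraction (column by column from the right: bit − bit − borrow-in; if negative, add 2 and borrow 1 from the next column):
borrow: 0000000000110110
        0111100111100100
-       0011000001011011
------------------------
        0100100110001001

Method 2 - Add two's complement:
Two's complement of 0011000001011011: invert → 1100111110100100, add 1 → 1100111110100101
  0111100111100100
+ 1100111110100101
------------------
 10100100110001001  (end carry out of the top bit = 1)
Discarding the end carry: 0100100110001001
Decimal check:
  0111100111100100 = 16384 + 8192 + 4096 + 2048 + 256 + 128 + 64 + 32 + 4 = 31204
  0011000001011011 = 8192 + 4096 + 64 + 16 + 8 + 2 + 1 = 12379
  31204 - 12379 = 18825, and 0100100110001001 = 16384 + 2048 + 256 + 128 + 8 + 1 = 18825 ✓



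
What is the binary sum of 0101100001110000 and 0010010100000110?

Add column by column from the right: bit + bit + carry-in; write the sum mod 2, carry 1 when the sum is 2 or 3.
carry:  0000000000000000
        0101100001110000
+       0010010100000110
------------------------
       00111110101110110
(the carry out of the leftmost column, 0, becomes the leading bit)
Decimal check:
  0101100001110000 = 16384 + 4096 + 2048 + 64 + 32 + 16 = 22640
  0010010100000110 = 8192 + 1024 + 256 + 4 + 2 = 9478
  22640 + 9478 = 32118, and 00111110101110110 = 16384 + 8192 + 4096 + 2048 + 1024 + 256 + 64 + 32 + 16 + 4 + 2 = 32118 ✓



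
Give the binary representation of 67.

Using repeated division by 2:
67 ÷ 2 = 33 remainder 1
33 ÷ 2 = 16 remainder 1
16 ÷ 2 = 8 remainder 0
8 ÷ 2 = 4 remainder 0
4 ÷ 2 = 2 remainder 0
2 ÷ 2 = 1 remainder 0
1 ÷ 2 = 0 remainder 1
Reading remainders bottom to top: 1000011



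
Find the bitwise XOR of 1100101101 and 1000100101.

XOR: 1 when bits differ
  1100101101
^ 1000100101
------------
  0100001000
Decimal: 813 ^ 549 = 264



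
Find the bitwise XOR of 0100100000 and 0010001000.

XOR: 1 when bits differ
  0100100000
^ 0010001000
------------
  0110101000
Decimal: 288 ^ 136 = 424



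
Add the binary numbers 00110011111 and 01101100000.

Add column by column from the right: bit + bit + carry-in; write the sum mod 2, carry 1 when the sum is 2 or 3.
carry:  11000000000
        00110011111
+       01101100000
-------------------
       010011111111
(the carry out of the leftmost column, 0, becomes the leading bit)
Decimal check:
  00110011111 = 256 + 128 + 16 + 8 + 4 + 2 + 1 = 415
  01101100000 = 512 + 256 + 64 + 32 = 864
  415 + 864 = 1279, and 010011111111 = 1024 + 128 + 64 + 32 + 16 + 8 + 4 + 2 + 1 = 1279 ✓



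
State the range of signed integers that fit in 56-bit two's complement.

For 56-bit two's complement:
Minimum: -2^55 = -36028797018963968
Maximum: 2^55 - 1 = 36028797018963967



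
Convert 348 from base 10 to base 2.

Using repeated division by 2:
348 ÷ 2 = 174 remainder 0
174 ÷ 2 = 87 remainder 0
87 ÷ 2 = 43 remainder 1
43 ÷ 2 = 21 remainder 1
21 ÷ 2 = 10 remainder 1
10 ÷ 2 = 5 remainder 0
5 ÷ 2 = 2 remainder 1
2 ÷ 2 = 1 remainder 0
1 ÷ 2 = 0 remainder 1
Reading remainders bottom to top: 101011100



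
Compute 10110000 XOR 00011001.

XOR: 1 when bits differ
  10110000
^ 00011001
----------
  10101001
Decimal: 176 ^ 25 = 169



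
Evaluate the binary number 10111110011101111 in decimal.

Sum of powers of 2 for each 1-bit:
2^0 + 2^1 + 2^2 + 2^3 + 2^5 + 2^6 + 2^7 + 2^10 + 2^11 + 2^12 + 2^13 + 2^14 + 2^16
= 1 + 2 + 4 + 8 + 32 + 64 + 128 + 1024 + 2048 + 4096 + 8192 + 16384 + 65536
= 97519



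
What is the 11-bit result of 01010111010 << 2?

Original: 01010111010 (decimal 698)
Shift left by 2 positions
Append 2 zeros on the right and drop the 2 high bits that overflow the 11-bit width
Result: 01011101000 (decimal 744)
Equivalent: 698 << 2 = 698 × 2^2 = 2792, truncated to 11 bits = 744



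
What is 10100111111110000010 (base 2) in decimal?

Sum of powers of 2 for each 1-bit:
2^1 + 2^7 + 2^8 + 2^9 + 2^10 + 2^11 + 2^12 + 2^13 + 2^14 + 2^17 + 2^19
= 2 + 128 + 256 + 512 + 1024 + 2048 + 4096 + 8192 + 16384 + 131072 + 524288
= 688002



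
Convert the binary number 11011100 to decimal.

Sum of powers of 2 for each 1-bit:
2^2 + 2^3 + 2^4 + 2^6 + 2^7
= 4 + 8 + 16 + 64 + 128
= 220



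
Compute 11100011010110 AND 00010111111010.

AND: 1 only when both bits are 1
  11100011010110
& 00010111111010
----------------
  00000011010010
Decimal: 14550 & 1530 = 210



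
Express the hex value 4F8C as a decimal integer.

Expand by place value (powers of 16):
Digit values: F = 15, C = 12
4F8C = 4 × 16^3 + 15 × 16^2 + 8 × 16^1 + 12 × 16^0
= 4 × 4096 + 15 × 256 + 8 × 16 + 12 × 1
= 16384 + 3840 + 128 + 12
= 20364



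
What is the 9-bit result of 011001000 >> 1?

Original: 011001000 (decimal 200)
Shift right by 1 position
Drop the 1 low bit; fill with zero on the left
Result: 001100100 (decimal 100)
Equivalent: 200 >> 1 = 200 ÷ 2^1 = 100



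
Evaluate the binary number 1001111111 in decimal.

Sum of powers of 2 for each 1-bit:
2^0 + 2^1 + 2^2 + 2^3 + 2^4 + 2^5 + 2^6 + 2^9
= 1 + 2 + 4 + 8 + 16 + 32 + 64 + 512
= 639



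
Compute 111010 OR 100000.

OR: 1 when either bit is 1
  111010
| 100000
--------
  111010
Decimal: 58 | 32 = 58



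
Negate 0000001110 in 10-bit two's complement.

Original: 0000001110
Step 1 - Invert all bits: 1111110001
Step 2 - Add 1: 1111110010
Verification: 0000001110 + 1111110010 = 10000000000; discarding the end carry (carry out of the top bit) leaves the 10-bit value 0000000000, as required for x + (-x)



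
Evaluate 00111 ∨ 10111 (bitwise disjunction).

OR: 1 when either bit is 1
  00111
| 10111
-------
  10111
Decimal: 7 | 23 = 23



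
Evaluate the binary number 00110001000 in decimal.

Sum of powers of 2 for each 1-bit:
2^3 + 2^7 + 2^8
= 8 + 128 + 256
= 392



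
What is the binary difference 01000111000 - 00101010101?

Method 1 - Direct subtraction (column by column from the right: bit − bit − borrow-in; if negative, add 2 and borrow 1 from the next column):
borrow: 01110001110
        01000111000
-       00101010101
-------------------
        00011100011

Method 2 - Add two's complement:
Two's complement of 00101010101: invert → 11010101010, add 1 → 11010101011
  01000111000
+ 11010101011
-------------
 100011100011  (end carry out of the top bit = 1)
Discarding the end carry: 00011100011
Decimal check:
  01000111000 = 512 + 32 + 16 + 8 = 568
  00101010101 = 256 + 64 + 16 + 4 + 1 = 341
  568 - 341 = 227, and 00011100011 = 128 + 64 + 32 + 2 + 1 = 227 ✓



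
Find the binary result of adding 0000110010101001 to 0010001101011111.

Add column by column from the right: bit + bit + carry-in; write the sum mod 2, carry 1 when the sum is 2 or 3.
carry:  0001111111111110
        0000110010101001
+       0010001101011111
------------------------
       00011000000001000
(the carry out of the leftmost column, 0, becomes the leading bit)
Decimal check:
  0000110010101001 = 2048 + 1024 + 128 + 32 + 8 + 1 = 3241
  0010001101011111 = 8192 + 512 + 256 + 64 + 16 + 8 + 4 + 2 + 1 = 9055
  3241 + 9055 = 12296, and 00011000000001000 = 8192 + 4096 + 8 = 12296 ✓



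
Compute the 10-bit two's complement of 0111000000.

Original: 0111000000
Step 1 - Invert all bits: 1000111111
Step 2 - Add 1: 1001000000
Verification: 0111000000 + 1001000000 = 10000000000; discarding the end carry (carry out of the top bit) leaves the 10-bit value 0000000000, as required for x + (-x)



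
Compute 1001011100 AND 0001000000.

AND: 1 only when both bits are 1
  1001011100
& 0001000000
------------
  0001000000
Decimal: 604 & 64 = 64



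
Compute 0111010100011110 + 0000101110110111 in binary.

Add column by column from the right: bit + bit + carry-in; write the sum mod 2, carry 1 when the sum is 2 or 3.
carry:  1111111001111100
        0111010100011110
+       0000101110110111
------------------------
       01000000011010101
(the carry out of the leftmost column, 0, becomes the leading bit)
Decimal check:
  0111010100011110 = 16384 + 8192 + 4096 + 1024 + 256 + 16 + 8 + 4 + 2 = 29982
  0000101110110111 = 2048 + 512 + 256 + 128 + 32 + 16 + 4 + 2 + 1 = 2999
  29982 + 2999 = 32981, and 01000000011010101 = 32768 + 128 + 64 + 16 + 4 + 1 = 32981 ✓



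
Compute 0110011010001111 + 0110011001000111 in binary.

Add column by column from the right: bit + bit + carry-in; write the sum mod 2, carry 1 when the sum is 2 or 3.
carry:  1100110000011110
        0110011010001111
+       0110011001000111
------------------------
       01100110011010110
(the carry out of the leftmost column, 0, becomes the leading bit)
Decimal check:
  0110011010001111 = 16384 + 8192 + 1024 + 512 + 128 + 8 + 4 + 2 + 1 = 26255
  0110011001000111 = 16384 + 8192 + 1024 + 512 + 64 + 4 + 2 + 1 = 26183
  26255 + 26183 = 52438, and 01100110011010110 = 32768 + 16384 + 2048 + 1024 + 128 + 64 + 16 + 4 + 2 = 52438 ✓



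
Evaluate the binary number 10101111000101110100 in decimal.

Sum of powers of 2 for each 1-bit:
2^2 + 2^4 + 2^5 + 2^6 + 2^8 + 2^12 + 2^13 + 2^14 + 2^15 + 2^17 + 2^19
= 4 + 16 + 32 + 64 + 256 + 4096 + 8192 + 16384 + 32768 + 131072 + 524288
= 717172



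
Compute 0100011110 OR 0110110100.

OR: 1 when either bit is 1
  0100011110
| 0110110100
------------
  0110111110
Decimal: 286 | 436 = 446



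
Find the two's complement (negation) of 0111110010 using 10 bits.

Original: 0111110010
Step 1 - Invert all bits: 1000001101
Step 2 - Add 1: 1000001110
Verification: 0111110010 + 1000001110 = 10000000000; discarding the end carry (carry out of the top bit) leaves the 10-bit value 0000000000, as required for x + (-x)



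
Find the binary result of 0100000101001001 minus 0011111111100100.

Method 1 - Direct subtraction (column by column from the right: bit − bit − borrow-in; if negative, add 2 and borrow 1 from the next column):
borrow: 0111111111001000
        0100000101001001
-       0011111111100100
------------------------
        0000000101100101

Method 2 - Add two's complement:
Two's complement of 0011111111100100: invert → 1100000000011011, add 1 → 1100000000011100
  0100000101001001
+ 1100000000011100
------------------
 10000000101100101  (end carry out of the top bit = 1)
Discarding the end carry: 0000000101100101
Decimal check:
  0100000101001001 = 16384 + 256 + 64 + 8 + 1 = 16713
  0011111111100100 = 8192 + 4096 + 2048 + 1024 + 512 + 256 + 128 + 64 + 32 + 4 = 16356
  16713 - 16356 = 357, and 0000000101100101 = 256 + 64 + 32 + 4 + 1 = 357 ✓



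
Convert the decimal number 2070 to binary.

Using repeated division by 2:
2070 ÷ 2 = 1035 remainder 0
1035 ÷ 2 = 517 remainder 1
517 ÷ 2 = 258 remainder 1
258 ÷ 2 = 129 remainder 0
129 ÷ 2 = 64 remainder 1
64 ÷ 2 = 32 remainder 0
32 ÷ 2 = 16 remainder 0
16 ÷ 2 = 8 remainder 0
8 ÷ 2 = 4 remainder 0
4 ÷ 2 = 2 remainder 0
2 ÷ 2 = 1 remainder 0
1 ÷ 2 = 0 remainder 1
Reading remainders bottom to top: 100000010110



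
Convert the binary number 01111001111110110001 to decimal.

Sum of powers of 2 for each 1-bit:
2^0 + 2^4 + 2^5 + 2^7 + 2^8 + 2^9 + 2^10 + 2^11 + 2^12 + 2^15 + 2^16 + 2^17 + 2^18
= 1 + 16 + 32 + 128 + 256 + 512 + 1024 + 2048 + 4096 + 32768 + 65536 + 131072 + 262144
= 499633



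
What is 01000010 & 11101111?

AND: 1 only when both bits are 1
  01000010
& 11101111
----------
  01000010
Decimal: 66 & 239 = 66



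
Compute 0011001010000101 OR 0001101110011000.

OR: 1 when either bit is 1
  0011001010000101
| 0001101110011000
------------------
  0011101110011101
Decimal: 12933 | 7064 = 15261



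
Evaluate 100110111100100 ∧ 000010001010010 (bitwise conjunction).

AND: 1 only when both bits are 1
  100110111100100
& 000010001010010
-----------------
  000010001000000
Decimal: 19940 & 1106 = 1088



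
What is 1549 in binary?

Using repeated division by 2:
1549 ÷ 2 = 774 remainder 1
774 ÷ 2 = 387 remainder 0
387 ÷ 2 = 193 remainder 1
193 ÷ 2 = 96 remainder 1
96 ÷ 2 = 48 remainder 0
48 ÷ 2 = 24 remainder 0
24 ÷ 2 = 12 remainder 0
12 ÷ 2 = 6 remainder 0
6 ÷ 2 = 3 remainder 0
3 ÷ 2 = 1 remainder 1
1 ÷ 2 = 0 remainder 1
Reading remainders bottom to top: 11000001101



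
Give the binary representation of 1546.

Using repeated division by 2:
1546 ÷ 2 = 773 remainder 0
773 ÷ 2 = 386 remainder 1
386 ÷ 2 = 193 remainder 0
193 ÷ 2 = 96 remainder 1
96 ÷ 2 = 48 remainder 0
48 ÷ 2 = 24 remainder 0
24 ÷ 2 = 12 remainder 0
12 ÷ 2 = 6 remainder 0
6 ÷ 2 = 3 remainder 0
3 ÷ 2 = 1 remainder 1
1 ÷ 2 = 0 remainder 1
Reading remainders bottom to top: 11000001010



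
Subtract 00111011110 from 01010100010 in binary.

Method 1 - Direct subtraction (column by column from the right: bit − bit − borrow-in; if negative, add 2 and borrow 1 from the next column):
borrow: 01110111000
        01010100010
-       00111011110
-------------------
        00011000100

Method 2 - Add two's complement:
Two's complement of 00111011110: invert → 11000100001, add 1 → 11000100010
  01010100010
+ 11000100010
-------------
 100011000100  (end carry out of the top bit = 1)
Discarding the end carry: 00011000100
Decimal check:
  01010100010 = 512 + 128 + 32 + 2 = 674
  00111011110 = 256 + 128 + 64 + 16 + 8 + 4 + 2 = 478
  674 - 478 = 196, and 00011000100 = 128 + 64 + 4 = 196 ✓



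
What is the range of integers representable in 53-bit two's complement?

For 53-bit two's complement:
Minimum: -2^52 = -4503599627370496
Maximum: 2^52 - 1 = 4503599627370495



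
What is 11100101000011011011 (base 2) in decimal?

Sum of powers of 2 for each 1-bit:
2^0 + 2^1 + 2^3 + 2^4 + 2^6 + 2^7 + 2^12 + 2^14 + 2^17 + 2^18 + 2^19
= 1 + 2 + 8 + 16 + 64 + 128 + 4096 + 16384 + 131072 + 262144 + 524288
= 938203



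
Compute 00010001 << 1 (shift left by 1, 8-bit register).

Original: 00010001 (decimal 17)
Shift left by 1 position
Append 1 zero on the right
Result: 00100010 (decimal 34)
Equivalent: 17 << 1 = 17 × 2^1 = 34



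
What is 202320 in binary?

Using repeated division by 2:
202320 ÷ 2 = 101160 remainder 0
101160 ÷ 2 = 50580 remainder 0
50580 ÷ 2 = 25290 remainder 0
25290 ÷ 2 = 12645 remainder 0
12645 ÷ 2 = 6322 remainder 1
6322 ÷ 2 = 3161 remainder 0
3161 ÷ 2 = 1580 remainder 1
1580 ÷ 2 = 790 remainder 0
790 ÷ 2 = 395 remainder 0
395 ÷ 2 = 197 remainder 1
197 ÷ 2 = 98 remainder 1
98 ÷ 2 = 49 remainder 0
49 ÷ 2 = 24 remainder 1
24 ÷ 2 = 12 remainder 0
12 ÷ 2 = 6 remainder 0
6 ÷ 2 = 3 remainder 0
3 ÷ 2 = 1 remainder 1
1 ÷ 2 = 0 remainder 1
Reading remainders bottom to top: 110001011001010000



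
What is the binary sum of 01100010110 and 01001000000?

Add column by column from the right: bit + bit + carry-in; write the sum mod 2, carry 1 when the sum is 2 or 3.
carry:  10000000000
        01100010110
+       01001000000
-------------------
       010101010110
(the carry out of the leftmost column, 0, becomes the leading bit)
Decimal check:
  01100010110 = 512 + 256 + 16 + 4 + 2 = 790
  01001000000 = 512 + 64 = 576
  790 + 576 = 1366, and 010101010110 = 1024 + 256 + 64 + 16 + 4 + 2 = 1366 ✓



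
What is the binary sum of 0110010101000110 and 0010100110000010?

Add column by column from the right: bit + bit + carry-in; write the sum mod 2, carry 1 when the sum is 2 or 3.
carry:  1100001000001100
        0110010101000110
+       0010100110000010
------------------------
       01000111011001000
(the carry out of the leftmost column, 0, becomes the leading bit)
Decimal check:
  0110010101000110 = 16384 + 8192 + 1024 + 256 + 64 + 4 + 2 = 25926
  0010100110000010 = 8192 + 2048 + 256 + 128 + 2 = 10626
  25926 + 10626 = 36552, and 01000111011001000 = 32768 + 2048 + 1024 + 512 + 128 + 64 + 8 = 36552 ✓



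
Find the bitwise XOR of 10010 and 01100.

XOR: 1 when bits differ
  10010
^ 01100
-------
  11110
Decimal: 18 ^ 12 = 30



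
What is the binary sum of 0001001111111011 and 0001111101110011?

Add column by column from the right: bit + bit + carry-in; write the sum mod 2, carry 1 when the sum is 2 or 3.
carry:  0011111111100110
        0001001111111011
+       0001111101110011
------------------------
       00011001101101110
(the carry out of the leftmost column, 0, becomes the leading bit)
Decimal check:
  0001001111111011 = 4096 + 512 + 256 + 128 + 64 + 32 + 16 + 8 + 2 + 1 = 5115
  0001111101110011 = 4096 + 2048 + 1024 + 512 + 256 + 64 + 32 + 16 + 2 + 1 = 8051
  5115 + 8051 = 13166, and 00011001101101110 = 8192 + 4096 + 512 + 256 + 64 + 32 + 8 + 4 + 2 = 13166 ✓



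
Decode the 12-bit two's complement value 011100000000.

Binary: 011100000000
Sign bit: 0 (non-negative)
Read directly as an unsigned value:
011100000000 = 1024 + 512 + 256 = 1792
Value: 1792



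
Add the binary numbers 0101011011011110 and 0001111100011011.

Add column by column from the right: bit + bit + carry-in; write the sum mod 2, carry 1 when the sum is 2 or 3.
carry:  0011110000111100
        0101011011011110
+       0001111100011011
------------------------
       00111010111111001
(the carry out of the leftmost column, 0, becomes the leading bit)
Decimal check:
  0101011011011110 = 16384 + 4096 + 1024 + 512 + 128 + 64 + 16 + 8 + 4 + 2 = 22238
  0001111100011011 = 4096 + 2048 + 1024 + 512 + 256 + 16 + 8 + 2 + 1 = 7963
  22238 + 7963 = 30201, and 00111010111111001 = 16384 + 8192 + 4096 + 1024 + 256 + 128 + 64 + 32 + 16 + 8 + 1 = 30201 ✓



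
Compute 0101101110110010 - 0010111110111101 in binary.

Method 1 - Direct subtraction (column by column from the right: bit − bit − borrow-in; if negative, add 2 and borrow 1 from the next column):
borrow: 0101111111111010
        0101101110110010
-       0010111110111101
------------------------
        0010101111110101

Method 2 - Add two's complement:
Two's complement of 0010111110111101: invert → 1101000001000010, add 1 → 1101000001000011
  0101101110110010
+ 1101000001000011
------------------
 10010101111110101  (end carry out of the top bit = 1)
Discarding the end carry: 0010101111110101
Decimal check:
  0101101110110010 = 16384 + 4096 + 2048 + 512 + 256 + 128 + 32 + 16 + 2 = 23474
  0010111110111101 = 8192 + 2048 + 1024 + 512 + 256 + 128 + 32 + 16 + 8 + 4 + 1 = 12221
  23474 - 12221 = 11253, and 0010101111110101 = 8192 + 2048 + 512 + 256 + 128 + 64 + 32 + 16 + 4 + 1 = 11253 ✓



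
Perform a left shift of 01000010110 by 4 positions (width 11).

Original: 01000010110 (decimal 534)
Shift left by 4 positions
Append 4 zeros on the right and drop the 4 high bits that overflow the 11-bit width
Result: 00101100000 (decimal 352)
Equivalent: 534 << 4 = 534 × 2^4 = 8544, truncated to 11 bits = 352



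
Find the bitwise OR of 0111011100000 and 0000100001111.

OR: 1 when either bit is 1
  0111011100000
| 0000100001111
---------------
  0111111101111
Decimal: 3808 | 271 = 4079



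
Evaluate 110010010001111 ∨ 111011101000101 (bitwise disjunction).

OR: 1 when either bit is 1
  110010010001111
| 111011101000101
-----------------
  111011111001111
Decimal: 25743 | 30533 = 30671



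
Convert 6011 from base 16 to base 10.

Expand by place value (powers of 16):
6011 = 6 × 16^3 + 0 × 16^2 + 1 × 16^1 + 1 × 16^0
= 6 × 4096 + 0 × 256 + 1 × 16 + 1 × 1
= 24576 + 0 + 16 + 1
= 24593



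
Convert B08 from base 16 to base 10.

Expand by place value (powers of 16):
Digit values: B = 11
B08 = 11 × 16^2 + 0 × 16^1 + 8 × 16^0
= 11 × 256 + 0 × 16 + 8 × 1
= 2816 + 0 + 8
= 2824



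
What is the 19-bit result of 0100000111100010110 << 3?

Original: 0100000111100010110 (decimal 134934)
Shift left by 3 positions
Append 3 zeros on the right and drop the 3 high bits that overflow the 19-bit width
Result: 0000111100010110000 (decimal 30896)
Equivalent: 134934 << 3 = 134934 × 2^3 = 1079472, truncated to 19 bits = 30896



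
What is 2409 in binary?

Using repeated division by 2:
2409 ÷ 2 = 1204 remainder 1
1204 ÷ 2 = 602 remainder 0
602 ÷ 2 = 301 remainder 0
301 ÷ 2 = 150 remainder 1
150 ÷ 2 = 75 remainder 0
75 ÷ 2 = 37 remainder 1
37 ÷ 2 = 18 remainder 1
18 ÷ 2 = 9 remainder 0
9 ÷ 2 = 4 remainder 1
4 ÷ 2 = 2 remainder 0
2 ÷ 2 = 1 remainder 0
1 ÷ 2 = 0 remainder 1
Reading remainders bottom to top: 100101101001

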